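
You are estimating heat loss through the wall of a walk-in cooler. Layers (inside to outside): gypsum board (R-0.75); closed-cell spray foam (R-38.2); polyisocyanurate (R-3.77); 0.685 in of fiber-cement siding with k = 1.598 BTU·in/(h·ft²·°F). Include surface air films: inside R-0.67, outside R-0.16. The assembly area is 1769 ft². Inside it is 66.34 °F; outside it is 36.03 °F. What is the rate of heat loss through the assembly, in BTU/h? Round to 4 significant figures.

1219 BTU/h

0.685/1.598 = 0.42866
R_total = 0.67 + 0.75 + 38.2 + 3.77 + 0.42866 + 0.16 = 43.979 ft²·°F·h/BTU
Q = A·ΔT/R = 1769 × (66.34 − 36.03) / 43.979 = 1219.2 BTU/h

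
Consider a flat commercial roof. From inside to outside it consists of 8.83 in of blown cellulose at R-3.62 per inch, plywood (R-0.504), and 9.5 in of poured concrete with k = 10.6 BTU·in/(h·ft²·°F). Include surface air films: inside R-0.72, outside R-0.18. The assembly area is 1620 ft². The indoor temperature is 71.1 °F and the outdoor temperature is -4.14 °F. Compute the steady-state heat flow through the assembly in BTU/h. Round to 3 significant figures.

3560 BTU/h

8.83 × 3.62 = 31.96
9.5/10.6 = 0.8962
R_total = 0.72 + 31.96 + 0.504 + 0.8962 + 0.18 = 34.26 ft²·°F·h/BTU
Q = A·ΔT/R = 1620 × (71.1 − (-4.14)) / 34.26 = 3557 BTU/h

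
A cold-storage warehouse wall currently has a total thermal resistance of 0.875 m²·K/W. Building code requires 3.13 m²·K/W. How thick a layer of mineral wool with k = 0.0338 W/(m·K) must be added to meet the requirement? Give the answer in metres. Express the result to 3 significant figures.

ΔR = 3.13 − 0.875 = 2.255 m²·K/W
L = ΔR × k = 2.255 × 0.0338 = 0.07622 m

0.0762 m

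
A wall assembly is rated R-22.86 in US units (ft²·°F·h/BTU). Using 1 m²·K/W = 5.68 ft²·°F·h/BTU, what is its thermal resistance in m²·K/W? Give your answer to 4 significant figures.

R_SI = 22.86/5.68 = 4.0246

4.025 m²·K/W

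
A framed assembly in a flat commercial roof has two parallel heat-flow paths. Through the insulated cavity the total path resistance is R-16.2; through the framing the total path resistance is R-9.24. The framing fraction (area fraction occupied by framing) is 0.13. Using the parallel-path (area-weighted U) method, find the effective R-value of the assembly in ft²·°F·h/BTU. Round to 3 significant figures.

14.8 ft²·°F·h/BTU

U_eff = 0.87/16.2 + 0.13/9.24 = 0.0537 + 0.01407 = 0.06777
R_eff = 1/U_eff = 14.76 ft²·°F·h/BTU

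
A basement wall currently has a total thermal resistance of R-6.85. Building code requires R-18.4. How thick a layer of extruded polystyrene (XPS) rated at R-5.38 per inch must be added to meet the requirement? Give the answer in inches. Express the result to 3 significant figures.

ΔR = 18.4 − 6.85 = 11.55 ft²·°F·h/BTU
L = ΔR / (R/in) = 11.55/5.38 = 2.147 in

2.15 in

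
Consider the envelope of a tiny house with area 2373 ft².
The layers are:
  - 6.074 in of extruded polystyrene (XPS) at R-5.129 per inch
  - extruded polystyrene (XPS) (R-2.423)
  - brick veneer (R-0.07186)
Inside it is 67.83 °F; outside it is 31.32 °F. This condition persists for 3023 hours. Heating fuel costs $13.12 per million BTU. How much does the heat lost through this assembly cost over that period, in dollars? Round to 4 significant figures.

102.1 dollars

6.074 × 5.129 = 31.154
R_total = 31.154 + 2.423 + 0.07186 = 33.648 ft²·°F·h/BTU
Q = 2373 × (67.83 − 31.32) / 33.648 = 2574.8 BTU/h
E = 2574.8 × 3023 = 7783600 BTU
Cost = 7783600/10⁶ × 13.12 = $102.12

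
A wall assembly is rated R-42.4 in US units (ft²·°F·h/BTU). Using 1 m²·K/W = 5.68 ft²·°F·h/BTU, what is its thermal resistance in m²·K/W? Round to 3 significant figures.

R_SI = 42.4/5.68 = 7.465

7.46 m²·K/W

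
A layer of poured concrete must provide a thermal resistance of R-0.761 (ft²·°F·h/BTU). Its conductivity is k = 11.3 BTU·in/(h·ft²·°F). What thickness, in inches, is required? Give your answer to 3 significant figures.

8.60 in

L = R × k = 0.761 × 11.3 = 8.599 in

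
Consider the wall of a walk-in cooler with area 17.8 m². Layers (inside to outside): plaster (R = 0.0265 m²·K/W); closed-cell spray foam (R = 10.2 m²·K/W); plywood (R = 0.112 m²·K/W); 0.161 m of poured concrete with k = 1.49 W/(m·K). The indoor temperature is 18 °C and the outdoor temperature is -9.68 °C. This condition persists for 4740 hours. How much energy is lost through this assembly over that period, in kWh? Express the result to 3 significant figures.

0.161/1.49 = 0.1081
R_total = 0.0265 + 10.2 + 0.112 + 0.1081 = 10.45 m²·K/W
Q = 17.8 × (18 − (-9.68)) / 10.45 = 47.16 W
E = 47.16 W × 4740 h / 1000 = 223.6 kWh

224 kWh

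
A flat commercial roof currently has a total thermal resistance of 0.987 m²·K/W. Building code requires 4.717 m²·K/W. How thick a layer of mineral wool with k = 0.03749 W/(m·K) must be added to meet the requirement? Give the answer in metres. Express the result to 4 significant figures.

0.1398 m

ΔR = 4.717 − 0.987 = 3.73 m²·K/W
L = ΔR × k = 3.73 × 0.03749 = 0.13984 m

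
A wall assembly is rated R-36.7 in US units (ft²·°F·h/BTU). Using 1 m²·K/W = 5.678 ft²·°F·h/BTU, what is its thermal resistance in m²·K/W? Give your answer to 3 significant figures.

6.46 m²·K/W

R_SI = 36.7/5.678 = 6.464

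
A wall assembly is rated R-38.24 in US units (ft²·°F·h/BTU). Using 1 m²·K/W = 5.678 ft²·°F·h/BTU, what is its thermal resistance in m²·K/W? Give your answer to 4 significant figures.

R_SI = 38.24/5.678 = 6.7348

6.735 m²·K/W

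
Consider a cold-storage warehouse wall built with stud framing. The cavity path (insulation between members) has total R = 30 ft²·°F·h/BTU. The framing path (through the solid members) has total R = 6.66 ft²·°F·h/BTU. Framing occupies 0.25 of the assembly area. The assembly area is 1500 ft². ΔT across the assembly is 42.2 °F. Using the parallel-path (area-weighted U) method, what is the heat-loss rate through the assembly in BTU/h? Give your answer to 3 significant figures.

3960 BTU/h

U_eff = 0.75/30 + 0.25/6.66 = 0.025 + 0.03754 = 0.06254
R_eff = 1/U_eff = 15.99 ft²·°F·h/BTU
Q = 1500 × 42.2 / 15.99 = 3959 BTU/h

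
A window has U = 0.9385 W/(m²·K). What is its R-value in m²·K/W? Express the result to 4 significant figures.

R = 1/U = 1/0.9385 = 1.0655

1.066 m²·K/W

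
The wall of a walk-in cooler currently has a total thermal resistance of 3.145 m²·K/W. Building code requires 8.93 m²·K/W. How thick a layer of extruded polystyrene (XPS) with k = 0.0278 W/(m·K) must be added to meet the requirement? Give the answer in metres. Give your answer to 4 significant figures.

0.1608 m

ΔR = 8.93 − 3.145 = 5.785 m²·K/W
L = ΔR × k = 5.785 × 0.0278 = 0.16082 m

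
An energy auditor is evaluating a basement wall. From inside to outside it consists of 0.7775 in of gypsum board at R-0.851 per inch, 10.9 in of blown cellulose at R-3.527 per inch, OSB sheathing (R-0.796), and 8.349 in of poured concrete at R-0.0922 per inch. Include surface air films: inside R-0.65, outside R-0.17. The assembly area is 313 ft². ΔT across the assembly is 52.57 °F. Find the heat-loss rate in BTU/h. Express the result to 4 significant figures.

0.7775 × 0.851 = 0.66165
10.9 × 3.527 = 38.444
8.349 × 0.0922 = 0.76978
R_total = 0.65 + 0.66165 + 38.444 + 0.796 + 0.76978 + 0.17 = 41.492 ft²·°F·h/BTU
Q = A·ΔT/R = 313 × 52.57 / 41.492 = 396.57 BTU/h

396.6 BTU/h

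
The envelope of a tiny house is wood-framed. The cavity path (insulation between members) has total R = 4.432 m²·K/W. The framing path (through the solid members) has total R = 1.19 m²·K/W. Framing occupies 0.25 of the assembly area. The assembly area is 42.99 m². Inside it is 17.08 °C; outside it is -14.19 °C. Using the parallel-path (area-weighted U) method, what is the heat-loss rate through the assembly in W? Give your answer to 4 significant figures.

509.9 W

U_eff = 0.75/4.432 + 0.25/1.19 = 0.16922 + 0.21008 = 0.37931
R_eff = 1/U_eff = 2.6364 m²·K/W
Q = 42.99 × (17.08 − (-14.19)) / 2.6364 = 509.9 W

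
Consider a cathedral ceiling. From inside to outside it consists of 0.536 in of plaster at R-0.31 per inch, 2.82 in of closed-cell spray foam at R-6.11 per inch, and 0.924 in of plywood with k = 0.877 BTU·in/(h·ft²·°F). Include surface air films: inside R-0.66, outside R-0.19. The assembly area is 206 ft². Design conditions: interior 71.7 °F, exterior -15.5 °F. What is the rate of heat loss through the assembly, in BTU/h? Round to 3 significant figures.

0.536 × 0.31 = 0.1662
2.82 × 6.11 = 17.23
0.924/0.877 = 1.054
R_total = 0.66 + 0.1662 + 17.23 + 1.054 + 0.19 = 19.3 ft²·°F·h/BTU
Q = A·ΔT/R = 206 × (71.7 − (-15.5)) / 19.3 = 930.7 BTU/h

931 BTU/h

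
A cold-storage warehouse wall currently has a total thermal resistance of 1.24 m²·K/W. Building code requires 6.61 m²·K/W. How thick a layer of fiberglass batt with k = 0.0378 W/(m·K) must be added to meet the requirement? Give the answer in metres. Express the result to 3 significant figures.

ΔR = 6.61 − 1.24 = 5.37 m²·K/W
L = ΔR × k = 5.37 × 0.0378 = 0.203 m

0.203 m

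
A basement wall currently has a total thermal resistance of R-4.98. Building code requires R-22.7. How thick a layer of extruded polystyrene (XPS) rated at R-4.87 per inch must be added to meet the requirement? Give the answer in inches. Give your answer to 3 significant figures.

ΔR = 22.7 − 4.98 = 17.72 ft²·°F·h/BTU
L = ΔR / (R/in) = 17.72/4.87 = 3.639 in

3.64 in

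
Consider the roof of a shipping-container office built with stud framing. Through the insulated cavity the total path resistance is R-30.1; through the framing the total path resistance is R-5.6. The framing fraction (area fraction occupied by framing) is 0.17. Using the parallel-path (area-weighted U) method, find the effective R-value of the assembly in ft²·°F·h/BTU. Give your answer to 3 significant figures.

U_eff = 0.83/30.1 + 0.17/5.6 = 0.02757 + 0.03036 = 0.05793
R_eff = 1/U_eff = 17.26 ft²·°F·h/BTU

17.3 ft²·°F·h/BTU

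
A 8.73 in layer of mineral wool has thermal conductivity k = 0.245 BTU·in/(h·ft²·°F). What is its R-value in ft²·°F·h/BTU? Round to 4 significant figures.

R = L/k = 8.73/0.245 = 35.633 ft²·°F·h/BTU

35.63 ft²·°F·h/BTU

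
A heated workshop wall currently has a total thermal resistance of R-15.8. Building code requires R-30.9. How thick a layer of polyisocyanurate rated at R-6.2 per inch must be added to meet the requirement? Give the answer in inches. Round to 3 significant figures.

2.44 in

ΔR = 30.9 − 15.8 = 15.1 ft²·°F·h/BTU
L = ΔR / (R/in) = 15.1/6.2 = 2.435 in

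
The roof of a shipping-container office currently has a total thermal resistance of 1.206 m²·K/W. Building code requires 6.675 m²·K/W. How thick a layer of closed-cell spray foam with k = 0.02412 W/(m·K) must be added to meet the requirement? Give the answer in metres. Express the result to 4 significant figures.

ΔR = 6.675 − 1.206 = 5.469 m²·K/W
L = ΔR × k = 5.469 × 0.02412 = 0.13191 m

0.1319 m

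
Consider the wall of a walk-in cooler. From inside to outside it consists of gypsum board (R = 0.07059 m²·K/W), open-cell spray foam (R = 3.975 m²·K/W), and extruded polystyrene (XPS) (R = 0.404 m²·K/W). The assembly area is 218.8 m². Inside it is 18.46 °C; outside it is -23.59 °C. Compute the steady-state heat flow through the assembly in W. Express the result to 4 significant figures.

2068 W

R_total = 0.07059 + 3.975 + 0.404 = 4.4496 m²·K/W
Q = A·ΔT/R = 218.8 × (18.46 − (-23.59)) / 4.4496 = 2067.7 W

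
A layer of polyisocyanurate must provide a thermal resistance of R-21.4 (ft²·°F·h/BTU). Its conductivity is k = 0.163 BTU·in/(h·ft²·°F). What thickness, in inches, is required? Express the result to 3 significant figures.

L = R × k = 21.4 × 0.163 = 3.488 in

3.49 in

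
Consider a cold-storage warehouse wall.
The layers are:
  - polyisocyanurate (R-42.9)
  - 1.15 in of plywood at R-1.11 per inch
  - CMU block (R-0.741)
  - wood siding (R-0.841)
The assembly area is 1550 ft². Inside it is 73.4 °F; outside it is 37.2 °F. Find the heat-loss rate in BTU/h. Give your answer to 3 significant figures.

1230 BTU/h

1.15 × 1.11 = 1.276
R_total = 42.9 + 1.276 + 0.741 + 0.841 = 45.76 ft²·°F·h/BTU
Q = A·ΔT/R = 1550 × (73.4 − 37.2) / 45.76 = 1226 BTU/h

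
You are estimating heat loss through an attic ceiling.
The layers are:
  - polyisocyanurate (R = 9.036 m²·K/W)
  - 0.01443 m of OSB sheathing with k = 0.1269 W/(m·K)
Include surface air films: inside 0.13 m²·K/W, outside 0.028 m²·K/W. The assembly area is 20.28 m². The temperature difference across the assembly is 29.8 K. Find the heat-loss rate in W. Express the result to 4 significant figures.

0.01443/0.1269 = 0.11371
R_total = 0.13 + 9.036 + 0.11371 + 0.028 = 9.3077 m²·K/W
Q = A·ΔT/R = 20.28 × 29.8 / 9.3077 = 64.929 W

64.93 W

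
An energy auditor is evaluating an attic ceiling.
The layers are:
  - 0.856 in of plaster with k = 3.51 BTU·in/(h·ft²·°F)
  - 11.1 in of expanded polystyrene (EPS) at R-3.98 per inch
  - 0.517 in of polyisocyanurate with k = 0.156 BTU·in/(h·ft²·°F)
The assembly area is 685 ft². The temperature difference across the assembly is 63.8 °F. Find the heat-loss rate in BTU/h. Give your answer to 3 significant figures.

0.856/3.51 = 0.2439
11.1 × 3.98 = 44.18
0.517/0.156 = 3.314
R_total = 0.2439 + 44.18 + 3.314 = 47.74 ft²·°F·h/BTU
Q = A·ΔT/R = 685 × 63.8 / 47.74 = 915.5 BTU/h

916 BTU/h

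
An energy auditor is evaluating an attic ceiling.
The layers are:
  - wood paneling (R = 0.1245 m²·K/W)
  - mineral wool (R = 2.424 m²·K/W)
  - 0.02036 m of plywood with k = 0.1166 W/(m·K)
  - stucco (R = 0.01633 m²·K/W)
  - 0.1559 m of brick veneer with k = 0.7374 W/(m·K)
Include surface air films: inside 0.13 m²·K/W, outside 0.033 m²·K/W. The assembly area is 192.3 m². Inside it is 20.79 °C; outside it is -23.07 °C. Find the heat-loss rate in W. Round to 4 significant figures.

2709 W

0.02036/0.1166 = 0.17461
0.1559/0.7374 = 0.21142
R_total = 0.13 + 0.1245 + 2.424 + 0.17461 + 0.01633 + 0.21142 + 0.033 = 3.1139 m²·K/W
Q = A·ΔT/R = 192.3 × (20.79 − (-23.07)) / 3.1139 = 2708.6 W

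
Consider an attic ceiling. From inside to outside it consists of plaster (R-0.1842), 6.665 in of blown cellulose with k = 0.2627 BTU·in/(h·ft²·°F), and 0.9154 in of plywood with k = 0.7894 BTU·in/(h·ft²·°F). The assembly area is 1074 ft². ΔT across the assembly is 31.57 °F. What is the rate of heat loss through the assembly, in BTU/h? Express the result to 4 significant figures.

1269 BTU/h

6.665/0.2627 = 25.371
0.9154/0.7894 = 1.1596
R_total = 0.1842 + 25.371 + 1.1596 = 26.715 ft²·°F·h/BTU
Q = A·ΔT/R = 1074 × 31.57 / 26.715 = 1269.2 BTU/h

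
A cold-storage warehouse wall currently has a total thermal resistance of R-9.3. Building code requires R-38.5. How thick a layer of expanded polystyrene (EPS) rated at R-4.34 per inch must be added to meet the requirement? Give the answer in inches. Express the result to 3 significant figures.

ΔR = 38.5 − 9.3 = 29.2 ft²·°F·h/BTU
L = ΔR / (R/in) = 29.2/4.34 = 6.728 in

6.73 in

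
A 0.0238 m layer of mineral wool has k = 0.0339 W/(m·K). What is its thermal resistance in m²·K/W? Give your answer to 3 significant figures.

R = L/k = 0.0238/0.0339 = 0.7021 m²·K/W

0.702 m²·K/W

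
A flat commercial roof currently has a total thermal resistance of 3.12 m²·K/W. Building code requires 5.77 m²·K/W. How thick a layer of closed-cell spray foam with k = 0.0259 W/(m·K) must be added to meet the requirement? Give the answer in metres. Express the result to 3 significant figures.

ΔR = 5.77 − 3.12 = 2.65 m²·K/W
L = ΔR × k = 2.65 × 0.0259 = 0.06863 m

0.0686 m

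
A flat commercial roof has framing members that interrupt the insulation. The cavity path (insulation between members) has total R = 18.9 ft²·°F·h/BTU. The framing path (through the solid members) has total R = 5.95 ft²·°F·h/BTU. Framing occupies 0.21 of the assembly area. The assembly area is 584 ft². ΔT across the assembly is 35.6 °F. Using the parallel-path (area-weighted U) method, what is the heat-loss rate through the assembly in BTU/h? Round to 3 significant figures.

1600 BTU/h

U_eff = 0.79/18.9 + 0.21/5.95 = 0.0418 + 0.03529 = 0.07709
R_eff = 1/U_eff = 12.97 ft²·°F·h/BTU
Q = 584 × 35.6 / 12.97 = 1603 BTU/h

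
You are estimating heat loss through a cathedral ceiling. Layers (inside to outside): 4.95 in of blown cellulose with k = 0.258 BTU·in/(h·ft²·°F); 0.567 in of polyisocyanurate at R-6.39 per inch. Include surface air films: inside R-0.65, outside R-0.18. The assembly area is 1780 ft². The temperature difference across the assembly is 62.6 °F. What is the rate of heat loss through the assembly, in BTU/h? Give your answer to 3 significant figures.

4710 BTU/h

4.95/0.258 = 19.19
0.567 × 6.39 = 3.623
R_total = 0.65 + 19.19 + 3.623 + 0.18 = 23.64 ft²·°F·h/BTU
Q = A·ΔT/R = 1780 × 62.6 / 23.64 = 4714 BTU/h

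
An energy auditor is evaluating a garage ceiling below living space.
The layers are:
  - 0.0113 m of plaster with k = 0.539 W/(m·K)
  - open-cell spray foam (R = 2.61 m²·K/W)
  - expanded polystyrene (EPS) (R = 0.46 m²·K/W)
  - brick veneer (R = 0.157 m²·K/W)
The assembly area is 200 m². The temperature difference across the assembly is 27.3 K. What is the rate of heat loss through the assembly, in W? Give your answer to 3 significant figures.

1680 W

0.0113/0.539 = 0.02096
R_total = 0.02096 + 2.61 + 0.46 + 0.157 = 3.248 m²·K/W
Q = A·ΔT/R = 200 × 27.3 / 3.248 = 1681 W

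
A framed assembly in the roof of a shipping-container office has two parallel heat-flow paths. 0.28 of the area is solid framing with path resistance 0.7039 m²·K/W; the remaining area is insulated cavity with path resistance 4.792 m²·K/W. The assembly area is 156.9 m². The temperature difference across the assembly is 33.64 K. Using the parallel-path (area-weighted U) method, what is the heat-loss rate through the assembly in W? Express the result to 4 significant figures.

2893 W

U_eff = 0.72/4.792 + 0.28/0.7039 = 0.15025 + 0.39778 = 0.54803
R_eff = 1/U_eff = 1.8247 m²·K/W
Q = 156.9 × 33.64 / 1.8247 = 2892.6 W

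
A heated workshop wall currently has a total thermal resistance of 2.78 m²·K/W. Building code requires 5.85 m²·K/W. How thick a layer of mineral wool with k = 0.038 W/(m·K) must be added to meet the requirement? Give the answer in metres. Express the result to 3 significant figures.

ΔR = 5.85 − 2.78 = 3.07 m²·K/W
L = ΔR × k = 3.07 × 0.038 = 0.1167 m

0.117 m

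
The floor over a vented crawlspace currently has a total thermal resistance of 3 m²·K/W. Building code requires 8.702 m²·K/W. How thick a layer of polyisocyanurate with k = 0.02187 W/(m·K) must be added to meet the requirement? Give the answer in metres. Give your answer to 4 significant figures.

0.1247 m

ΔR = 8.702 − 3 = 5.702 m²·K/W
L = ΔR × k = 5.702 × 0.02187 = 0.1247 m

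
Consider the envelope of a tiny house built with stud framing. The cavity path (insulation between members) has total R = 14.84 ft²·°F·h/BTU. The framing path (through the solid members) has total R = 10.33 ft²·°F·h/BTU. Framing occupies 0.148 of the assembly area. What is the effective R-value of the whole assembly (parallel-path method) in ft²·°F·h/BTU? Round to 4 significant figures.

U_eff = 0.852/14.84 + 0.148/10.33 = 0.057412 + 0.014327 = 0.07174
R_eff = 1/U_eff = 13.939 ft²·°F·h/BTU

13.94 ft²·°F·h/BTU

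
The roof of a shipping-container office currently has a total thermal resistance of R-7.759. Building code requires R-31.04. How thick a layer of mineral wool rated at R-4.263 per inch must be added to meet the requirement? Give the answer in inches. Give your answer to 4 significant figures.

ΔR = 31.04 − 7.759 = 23.281 ft²·°F·h/BTU
L = ΔR / (R/in) = 23.281/4.263 = 5.4612 in

5.461 in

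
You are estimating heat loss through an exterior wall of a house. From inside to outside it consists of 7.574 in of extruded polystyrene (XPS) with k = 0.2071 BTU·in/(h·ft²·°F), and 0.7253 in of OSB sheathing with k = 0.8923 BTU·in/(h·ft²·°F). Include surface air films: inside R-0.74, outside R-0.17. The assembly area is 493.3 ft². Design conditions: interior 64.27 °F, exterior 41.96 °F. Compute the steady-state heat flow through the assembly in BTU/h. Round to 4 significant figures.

7.574/0.2071 = 36.572
0.7253/0.8923 = 0.81284
R_total = 0.74 + 36.572 + 0.81284 + 0.17 = 38.295 ft²·°F·h/BTU
Q = A·ΔT/R = 493.3 × (64.27 − 41.96) / 38.295 = 287.39 BTU/h

287.4 BTU/h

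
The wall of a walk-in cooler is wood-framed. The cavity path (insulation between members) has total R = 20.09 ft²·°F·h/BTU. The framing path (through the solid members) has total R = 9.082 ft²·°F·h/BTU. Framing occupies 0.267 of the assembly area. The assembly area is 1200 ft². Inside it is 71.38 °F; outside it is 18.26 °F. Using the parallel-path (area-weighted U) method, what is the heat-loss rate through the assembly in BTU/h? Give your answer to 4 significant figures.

4200 BTU/h

U_eff = 0.733/20.09 + 0.267/9.082 = 0.036486 + 0.029399 = 0.065885
R_eff = 1/U_eff = 15.178 ft²·°F·h/BTU
Q = 1200 × (71.38 − 18.26) / 15.178 = 4199.7 BTU/h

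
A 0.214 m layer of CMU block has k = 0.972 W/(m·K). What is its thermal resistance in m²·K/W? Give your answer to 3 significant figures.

R = L/k = 0.214/0.972 = 0.2202 m²·K/W

0.220 m²·K/W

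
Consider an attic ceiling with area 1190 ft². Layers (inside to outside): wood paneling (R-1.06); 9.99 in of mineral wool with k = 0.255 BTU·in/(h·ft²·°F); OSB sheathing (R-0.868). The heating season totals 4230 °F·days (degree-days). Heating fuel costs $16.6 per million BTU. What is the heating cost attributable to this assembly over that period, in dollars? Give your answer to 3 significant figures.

48.8 dollars

9.99/0.255 = 39.18
R_total = 1.06 + 39.18 + 0.868 = 41.1 ft²·°F·h/BTU
E = A × HDD × 24 / R = 1190 × 4230 × 24 / 41.1 = 2939000 BTU
Cost = 2939000/10⁶ × 16.6 = $48.79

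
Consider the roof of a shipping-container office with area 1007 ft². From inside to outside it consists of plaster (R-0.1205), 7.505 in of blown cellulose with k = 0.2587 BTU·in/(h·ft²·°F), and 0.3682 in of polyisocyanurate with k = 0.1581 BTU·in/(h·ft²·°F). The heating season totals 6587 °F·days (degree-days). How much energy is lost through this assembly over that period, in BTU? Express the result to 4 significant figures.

7.505/0.2587 = 29.01
0.3682/0.1581 = 2.3289
R_total = 0.1205 + 29.01 + 2.3289 = 31.46 ft²·°F·h/BTU
E = A × HDD × 24 / R = 1007 × 6587 × 24 / 31.46 = 5060200 BTU

5060000 BTU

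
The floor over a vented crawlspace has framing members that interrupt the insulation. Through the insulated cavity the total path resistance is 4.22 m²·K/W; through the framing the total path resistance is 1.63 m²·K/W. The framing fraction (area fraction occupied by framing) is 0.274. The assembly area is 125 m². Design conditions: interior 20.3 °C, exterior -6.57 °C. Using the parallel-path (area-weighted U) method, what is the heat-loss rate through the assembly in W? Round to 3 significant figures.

1140 W

U_eff = 0.726/4.22 + 0.274/1.63 = 0.172 + 0.1681 = 0.3401
R_eff = 1/U_eff = 2.94 m²·K/W
Q = 125 × (20.3 − (-6.57)) / 2.94 = 1142 W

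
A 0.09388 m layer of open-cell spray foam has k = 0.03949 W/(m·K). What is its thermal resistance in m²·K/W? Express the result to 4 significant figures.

R = L/k = 0.09388/0.03949 = 2.3773 m²·K/W

2.377 m²·K/W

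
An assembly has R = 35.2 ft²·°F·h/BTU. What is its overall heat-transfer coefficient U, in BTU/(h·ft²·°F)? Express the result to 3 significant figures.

0.0284 BTU/(h·ft²·°F)

U = 1/R = 1/35.2 = 0.02841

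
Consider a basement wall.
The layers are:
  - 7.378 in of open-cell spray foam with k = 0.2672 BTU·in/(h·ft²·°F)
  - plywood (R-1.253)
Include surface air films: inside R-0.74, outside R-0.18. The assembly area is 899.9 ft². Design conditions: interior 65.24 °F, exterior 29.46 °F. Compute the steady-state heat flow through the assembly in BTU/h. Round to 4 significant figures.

7.378/0.2672 = 27.612
R_total = 0.74 + 27.612 + 1.253 + 0.18 = 29.785 ft²·°F·h/BTU
Q = A·ΔT/R = 899.9 × (65.24 − 29.46) / 29.785 = 1081 BTU/h

1081 BTU/h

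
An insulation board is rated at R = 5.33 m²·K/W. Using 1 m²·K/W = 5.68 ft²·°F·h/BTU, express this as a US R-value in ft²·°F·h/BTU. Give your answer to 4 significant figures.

R_US = 5.33 × 5.68 = 30.274

30.27 ft²·°F·h/BTU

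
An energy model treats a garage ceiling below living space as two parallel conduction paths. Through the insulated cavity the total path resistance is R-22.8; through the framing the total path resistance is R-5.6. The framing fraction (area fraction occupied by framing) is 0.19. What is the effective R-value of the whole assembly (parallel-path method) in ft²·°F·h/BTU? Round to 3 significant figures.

14.4 ft²·°F·h/BTU

U_eff = 0.81/22.8 + 0.19/5.6 = 0.03553 + 0.03393 = 0.06945
R_eff = 1/U_eff = 14.4 ft²·°F·h/BTU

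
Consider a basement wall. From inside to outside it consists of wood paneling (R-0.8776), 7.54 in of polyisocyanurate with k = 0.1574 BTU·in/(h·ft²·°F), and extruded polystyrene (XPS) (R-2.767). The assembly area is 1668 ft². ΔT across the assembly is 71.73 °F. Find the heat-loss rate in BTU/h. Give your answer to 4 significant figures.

2321 BTU/h

7.54/0.1574 = 47.903
R_total = 0.8776 + 47.903 + 2.767 = 51.548 ft²·°F·h/BTU
Q = A·ΔT/R = 1668 × 71.73 / 51.548 = 2321.1 BTU/h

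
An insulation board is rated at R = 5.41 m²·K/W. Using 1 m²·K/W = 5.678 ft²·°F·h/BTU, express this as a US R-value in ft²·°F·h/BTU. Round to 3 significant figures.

30.7 ft²·°F·h/BTU

R_US = 5.41 × 5.678 = 30.72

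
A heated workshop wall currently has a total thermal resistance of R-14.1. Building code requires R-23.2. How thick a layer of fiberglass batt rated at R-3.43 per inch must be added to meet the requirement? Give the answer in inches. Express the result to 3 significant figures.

ΔR = 23.2 − 14.1 = 9.1 ft²·°F·h/BTU
L = ΔR / (R/in) = 9.1/3.43 = 2.653 in

2.65 in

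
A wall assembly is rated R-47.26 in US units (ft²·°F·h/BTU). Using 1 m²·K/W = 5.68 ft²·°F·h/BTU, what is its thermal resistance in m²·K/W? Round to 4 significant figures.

R_SI = 47.26/5.68 = 8.3204

8.320 m²·K/W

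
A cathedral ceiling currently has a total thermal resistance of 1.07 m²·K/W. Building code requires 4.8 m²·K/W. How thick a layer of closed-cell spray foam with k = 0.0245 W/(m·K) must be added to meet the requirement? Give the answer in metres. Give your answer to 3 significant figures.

ΔR = 4.8 − 1.07 = 3.73 m²·K/W
L = ΔR × k = 3.73 × 0.0245 = 0.09138 m

0.0914 m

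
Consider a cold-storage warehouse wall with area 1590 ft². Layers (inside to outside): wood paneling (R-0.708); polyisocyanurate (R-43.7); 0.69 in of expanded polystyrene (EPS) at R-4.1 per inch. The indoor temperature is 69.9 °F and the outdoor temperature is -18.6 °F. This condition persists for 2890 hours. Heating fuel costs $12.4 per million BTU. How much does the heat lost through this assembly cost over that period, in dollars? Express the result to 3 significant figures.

0.69 × 4.1 = 2.829
R_total = 0.708 + 43.7 + 2.829 = 47.24 ft²·°F·h/BTU
Q = 1590 × (69.9 − (-18.6)) / 47.24 = 2979 BTU/h
E = 2979 × 2890 = 8609000 BTU
Cost = 8609000/10⁶ × 12.4 = $106.8

107 dollars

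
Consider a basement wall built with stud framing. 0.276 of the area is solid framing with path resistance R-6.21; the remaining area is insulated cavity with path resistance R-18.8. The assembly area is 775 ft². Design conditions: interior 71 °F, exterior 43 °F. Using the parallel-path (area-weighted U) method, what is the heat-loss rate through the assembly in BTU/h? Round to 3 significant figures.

1800 BTU/h

U_eff = 0.724/18.8 + 0.276/6.21 = 0.03851 + 0.04444 = 0.08296
R_eff = 1/U_eff = 12.05 ft²·°F·h/BTU
Q = 775 × (71 − 43) / 12.05 = 1800 BTU/h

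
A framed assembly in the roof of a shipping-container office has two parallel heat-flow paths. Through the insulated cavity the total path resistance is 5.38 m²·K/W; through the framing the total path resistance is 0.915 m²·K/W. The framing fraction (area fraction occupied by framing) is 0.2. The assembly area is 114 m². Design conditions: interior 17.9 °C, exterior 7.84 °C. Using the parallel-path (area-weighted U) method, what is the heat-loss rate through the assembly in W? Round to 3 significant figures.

421 W

U_eff = 0.8/5.38 + 0.2/0.915 = 0.1487 + 0.2186 = 0.3673
R_eff = 1/U_eff = 2.723 m²·K/W
Q = 114 × (17.9 − 7.84) / 2.723 = 421.2 W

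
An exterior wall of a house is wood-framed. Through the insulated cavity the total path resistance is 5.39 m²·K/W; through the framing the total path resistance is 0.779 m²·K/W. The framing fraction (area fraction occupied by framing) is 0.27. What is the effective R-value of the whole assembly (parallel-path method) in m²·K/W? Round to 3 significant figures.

U_eff = 0.73/5.39 + 0.27/0.779 = 0.1354 + 0.3466 = 0.482
R_eff = 1/U_eff = 2.075 m²·K/W

2.07 m²·K/W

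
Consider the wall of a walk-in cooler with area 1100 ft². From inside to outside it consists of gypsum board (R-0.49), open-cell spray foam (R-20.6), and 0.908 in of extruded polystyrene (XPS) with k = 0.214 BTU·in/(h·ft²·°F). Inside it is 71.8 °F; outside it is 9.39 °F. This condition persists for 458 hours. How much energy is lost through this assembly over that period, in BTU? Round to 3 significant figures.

0.908/0.214 = 4.243
R_total = 0.49 + 20.6 + 4.243 = 25.33 ft²·°F·h/BTU
Q = 1100 × (71.8 − 9.39) / 25.33 = 2710 BTU/h
E = 2710 × 458 = 1241000 BTU

1240000 BTU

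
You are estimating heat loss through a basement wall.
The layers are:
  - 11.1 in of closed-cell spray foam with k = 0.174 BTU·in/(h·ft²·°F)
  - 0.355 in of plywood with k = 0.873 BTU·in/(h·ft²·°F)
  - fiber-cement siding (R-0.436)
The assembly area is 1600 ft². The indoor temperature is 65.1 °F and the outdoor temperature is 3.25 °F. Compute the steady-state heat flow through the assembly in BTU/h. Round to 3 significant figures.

1530 BTU/h

11.1/0.174 = 63.79
0.355/0.873 = 0.4066
R_total = 63.79 + 0.4066 + 0.436 = 64.64 ft²·°F·h/BTU
Q = A·ΔT/R = 1600 × (65.1 − 3.25) / 64.64 = 1531 BTU/h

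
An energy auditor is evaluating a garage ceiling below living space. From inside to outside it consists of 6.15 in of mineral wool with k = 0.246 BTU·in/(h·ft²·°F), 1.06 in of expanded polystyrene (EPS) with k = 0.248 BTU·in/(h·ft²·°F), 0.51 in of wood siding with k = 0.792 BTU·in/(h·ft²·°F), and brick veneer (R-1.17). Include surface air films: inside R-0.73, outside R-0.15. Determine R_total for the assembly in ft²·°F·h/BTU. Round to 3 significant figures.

32.0 ft²·°F·h/BTU

6.15/0.246 = 25
1.06/0.248 = 4.274
0.51/0.792 = 0.6439
R_total = 0.73 + 25 + 4.274 + 0.6439 + 1.17 + 0.15 = 31.97 ft²·°F·h/BTU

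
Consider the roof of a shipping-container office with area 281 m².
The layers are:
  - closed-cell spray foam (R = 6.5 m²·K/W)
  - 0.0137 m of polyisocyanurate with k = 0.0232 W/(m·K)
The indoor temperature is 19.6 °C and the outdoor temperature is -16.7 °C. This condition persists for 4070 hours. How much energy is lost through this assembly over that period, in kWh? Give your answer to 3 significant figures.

5860 kWh

0.0137/0.0232 = 0.5905
R_total = 6.5 + 0.5905 = 7.091 m²·K/W
Q = 281 × (19.6 − (-16.7)) / 7.091 = 1439 W
E = 1439 W × 4070 h / 1000 = 5855 kWh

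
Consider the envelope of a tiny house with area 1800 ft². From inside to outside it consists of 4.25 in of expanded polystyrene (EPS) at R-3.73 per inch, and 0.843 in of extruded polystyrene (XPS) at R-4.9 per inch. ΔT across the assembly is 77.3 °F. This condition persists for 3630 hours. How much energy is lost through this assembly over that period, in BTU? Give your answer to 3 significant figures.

4.25 × 3.73 = 15.85
0.843 × 4.9 = 4.131
R_total = 15.85 + 4.131 = 19.98 ft²·°F·h/BTU
Q = 1800 × 77.3 / 19.98 = 6963 BTU/h
E = 6963 × 3630 = 25280000 BTU

25300000 BTU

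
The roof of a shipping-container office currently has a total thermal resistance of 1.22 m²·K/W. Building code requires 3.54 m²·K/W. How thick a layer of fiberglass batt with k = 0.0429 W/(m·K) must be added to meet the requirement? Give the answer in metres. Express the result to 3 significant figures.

0.0995 m

ΔR = 3.54 − 1.22 = 2.32 m²·K/W
L = ΔR × k = 2.32 × 0.0429 = 0.09953 m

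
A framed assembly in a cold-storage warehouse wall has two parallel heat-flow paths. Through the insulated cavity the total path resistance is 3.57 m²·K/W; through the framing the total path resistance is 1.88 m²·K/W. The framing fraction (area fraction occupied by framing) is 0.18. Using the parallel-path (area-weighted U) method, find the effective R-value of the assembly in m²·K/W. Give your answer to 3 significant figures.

U_eff = 0.82/3.57 + 0.18/1.88 = 0.2297 + 0.09574 = 0.3254
R_eff = 1/U_eff = 3.073 m²·K/W

3.07 m²·K/W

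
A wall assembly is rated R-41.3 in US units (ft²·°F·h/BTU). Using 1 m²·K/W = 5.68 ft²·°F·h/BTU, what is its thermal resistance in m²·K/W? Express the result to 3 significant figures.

7.27 m²·K/W

R_SI = 41.3/5.68 = 7.271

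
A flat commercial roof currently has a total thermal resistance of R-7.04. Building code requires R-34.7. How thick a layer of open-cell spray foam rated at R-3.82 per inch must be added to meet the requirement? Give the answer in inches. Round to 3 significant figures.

7.24 in

ΔR = 34.7 − 7.04 = 27.66 ft²·°F·h/BTU
L = ΔR / (R/in) = 27.66/3.82 = 7.241 in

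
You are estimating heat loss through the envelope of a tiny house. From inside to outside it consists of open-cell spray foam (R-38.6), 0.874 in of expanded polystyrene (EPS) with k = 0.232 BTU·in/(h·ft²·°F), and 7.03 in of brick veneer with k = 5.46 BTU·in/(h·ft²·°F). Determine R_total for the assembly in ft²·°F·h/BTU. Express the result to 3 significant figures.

43.7 ft²·°F·h/BTU

0.874/0.232 = 3.767
7.03/5.46 = 1.288
R_total = 38.6 + 3.767 + 1.288 = 43.65 ft²·°F·h/BTU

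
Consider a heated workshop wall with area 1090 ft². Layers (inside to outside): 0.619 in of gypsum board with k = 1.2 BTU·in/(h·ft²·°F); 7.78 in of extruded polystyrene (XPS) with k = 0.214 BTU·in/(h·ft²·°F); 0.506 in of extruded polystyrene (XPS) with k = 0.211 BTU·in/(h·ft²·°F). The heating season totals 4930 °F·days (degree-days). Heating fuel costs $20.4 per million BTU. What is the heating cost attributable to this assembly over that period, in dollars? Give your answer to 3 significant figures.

67.0 dollars

0.619/1.2 = 0.5158
7.78/0.214 = 36.36
0.506/0.211 = 2.398
R_total = 0.5158 + 36.36 + 2.398 = 39.27 ft²·°F·h/BTU
E = A × HDD × 24 / R = 1090 × 4930 × 24 / 39.27 = 3284000 BTU
Cost = 3284000/10⁶ × 20.4 = $67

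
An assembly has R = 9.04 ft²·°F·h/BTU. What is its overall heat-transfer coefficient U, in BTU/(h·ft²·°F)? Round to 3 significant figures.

U = 1/R = 1/9.04 = 0.1106

0.111 BTU/(h·ft²·°F)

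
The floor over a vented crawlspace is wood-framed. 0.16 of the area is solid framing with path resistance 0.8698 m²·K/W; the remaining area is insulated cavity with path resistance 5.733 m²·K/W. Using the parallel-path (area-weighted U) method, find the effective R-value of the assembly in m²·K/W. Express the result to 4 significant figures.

U_eff = 0.84/5.733 + 0.16/0.8698 = 0.14652 + 0.18395 = 0.33047
R_eff = 1/U_eff = 3.026 m²·K/W

3.026 m²·K/W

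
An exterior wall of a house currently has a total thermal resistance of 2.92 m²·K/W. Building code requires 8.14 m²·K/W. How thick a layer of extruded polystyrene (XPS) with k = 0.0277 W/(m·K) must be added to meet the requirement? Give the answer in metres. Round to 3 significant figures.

0.145 m

ΔR = 8.14 − 2.92 = 5.22 m²·K/W
L = ΔR × k = 5.22 × 0.0277 = 0.1446 m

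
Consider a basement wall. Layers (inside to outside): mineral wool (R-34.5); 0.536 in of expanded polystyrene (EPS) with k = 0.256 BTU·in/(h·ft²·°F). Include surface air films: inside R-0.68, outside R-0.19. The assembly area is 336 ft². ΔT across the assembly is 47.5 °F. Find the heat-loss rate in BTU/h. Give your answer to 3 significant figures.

0.536/0.256 = 2.094
R_total = 0.68 + 34.5 + 2.094 + 0.19 = 37.46 ft²·°F·h/BTU
Q = A·ΔT/R = 336 × 47.5 / 37.46 = 426 BTU/h

426 BTU/h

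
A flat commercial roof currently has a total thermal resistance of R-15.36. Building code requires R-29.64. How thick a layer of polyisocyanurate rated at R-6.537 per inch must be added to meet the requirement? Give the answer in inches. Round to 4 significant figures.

2.184 in

ΔR = 29.64 − 15.36 = 14.28 ft²·°F·h/BTU
L = ΔR / (R/in) = 14.28/6.537 = 2.1845 in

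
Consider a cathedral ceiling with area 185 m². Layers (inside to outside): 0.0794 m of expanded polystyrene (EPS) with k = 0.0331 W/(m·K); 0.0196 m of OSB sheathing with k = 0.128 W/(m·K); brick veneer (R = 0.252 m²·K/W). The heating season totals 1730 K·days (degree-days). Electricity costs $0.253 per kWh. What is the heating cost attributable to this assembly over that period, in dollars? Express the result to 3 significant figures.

693 dollars

0.0794/0.0331 = 2.399
0.0196/0.128 = 0.1531
R_total = 2.399 + 0.1531 + 0.252 = 2.804 m²·K/W
E = A × HDD × 24 / R / 1000 = 185 × 1730 × 24 / 2.804 / 1000 = 2739 kWh
Cost = 2739 × 0.253 = $693.1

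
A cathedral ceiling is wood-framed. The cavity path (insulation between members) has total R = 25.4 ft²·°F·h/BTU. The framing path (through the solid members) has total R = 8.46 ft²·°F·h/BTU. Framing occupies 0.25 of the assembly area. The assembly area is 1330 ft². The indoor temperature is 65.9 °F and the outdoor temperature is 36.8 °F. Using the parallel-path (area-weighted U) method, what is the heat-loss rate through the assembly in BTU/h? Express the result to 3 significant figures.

2290 BTU/h

U_eff = 0.75/25.4 + 0.25/8.46 = 0.02953 + 0.02955 = 0.05908
R_eff = 1/U_eff = 16.93 ft²·°F·h/BTU
Q = 1330 × (65.9 − 36.8) / 16.93 = 2287 BTU/h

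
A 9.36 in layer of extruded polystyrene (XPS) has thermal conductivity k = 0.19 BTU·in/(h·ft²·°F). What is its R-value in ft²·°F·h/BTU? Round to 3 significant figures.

49.3 ft²·°F·h/BTU

R = L/k = 9.36/0.19 = 49.26 ft²·°F·h/BTU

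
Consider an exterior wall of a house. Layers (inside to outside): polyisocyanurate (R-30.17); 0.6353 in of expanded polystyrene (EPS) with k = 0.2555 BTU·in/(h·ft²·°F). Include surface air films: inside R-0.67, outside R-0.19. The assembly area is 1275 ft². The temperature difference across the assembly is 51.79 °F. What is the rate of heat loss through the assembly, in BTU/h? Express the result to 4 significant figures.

0.6353/0.2555 = 2.4865
R_total = 0.67 + 30.17 + 2.4865 + 0.19 = 33.516 ft²·°F·h/BTU
Q = A·ΔT/R = 1275 × 51.79 / 33.516 = 1970.1 BTU/h

1970 BTU/h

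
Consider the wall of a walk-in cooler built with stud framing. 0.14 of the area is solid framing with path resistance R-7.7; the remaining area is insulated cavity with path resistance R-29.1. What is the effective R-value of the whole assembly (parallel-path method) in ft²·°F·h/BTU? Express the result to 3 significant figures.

U_eff = 0.86/29.1 + 0.14/7.7 = 0.02955 + 0.01818 = 0.04774
R_eff = 1/U_eff = 20.95 ft²·°F·h/BTU

20.9 ft²·°F·h/BTU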